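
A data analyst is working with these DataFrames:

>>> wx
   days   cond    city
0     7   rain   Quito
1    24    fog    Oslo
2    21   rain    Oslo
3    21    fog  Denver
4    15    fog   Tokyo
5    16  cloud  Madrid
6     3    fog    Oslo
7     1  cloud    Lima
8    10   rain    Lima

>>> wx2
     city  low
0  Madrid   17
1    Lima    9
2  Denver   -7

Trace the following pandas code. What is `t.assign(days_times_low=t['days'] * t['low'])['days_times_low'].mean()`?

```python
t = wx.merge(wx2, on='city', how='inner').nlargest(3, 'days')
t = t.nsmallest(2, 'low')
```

merge on 'city' (how='inner') → 4 rows:
   days   cond    city  low
0    21    fog  Denver   -7
1    16  cloud  Madrid   17
2     1  cloud    Lima    9
3    10   rain    Lima    9
take 3 rows with largest days:
   days   cond    city  low
0    21    fog  Denver   -7
1    16  cloud  Madrid   17
3    10   rain    Lima    9
take 2 rows with smallest low:
   days  cond    city  low
0    21   fog  Denver   -7
3    10  rain    Lima    9
add column days_times_low = t['days'] * t['low']:
   days  cond    city  low  days_times_low
0    21   fog  Denver   -7            -147
3    10  rain    Lima    9              90
So mean() = -28.5.

-28.5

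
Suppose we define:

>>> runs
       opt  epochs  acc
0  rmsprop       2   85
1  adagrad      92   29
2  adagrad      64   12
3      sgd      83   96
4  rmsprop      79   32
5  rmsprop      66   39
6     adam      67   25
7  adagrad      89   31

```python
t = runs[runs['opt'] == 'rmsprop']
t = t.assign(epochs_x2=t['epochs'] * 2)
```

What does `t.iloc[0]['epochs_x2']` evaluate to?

filter rows where opt == 'rmsprop':
       opt  epochs  acc
0  rmsprop       2   85
4  rmsprop      79   32
5  rmsprop      66   39
add column epochs_x2 = t['epochs'] * 2:
       opt  epochs  acc  epochs_x2
0  rmsprop       2   85          4
4  rmsprop      79   32        158
5  rmsprop      66   39        132

4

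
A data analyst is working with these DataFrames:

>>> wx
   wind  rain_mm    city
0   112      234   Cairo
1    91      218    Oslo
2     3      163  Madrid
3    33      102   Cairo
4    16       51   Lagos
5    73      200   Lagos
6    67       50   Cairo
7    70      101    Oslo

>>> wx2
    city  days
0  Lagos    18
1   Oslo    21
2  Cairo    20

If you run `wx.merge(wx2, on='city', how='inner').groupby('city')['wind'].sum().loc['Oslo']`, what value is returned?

merge on 'city' (how='inner') → 7 rows:
   wind  rain_mm   city  days
0   112      234  Cairo    20
1    91      218   Oslo    21
2    33      102  Cairo    20
3    16       51  Lagos    18
4    73      200  Lagos    18
5    67       50  Cairo    20
6    70      101   Oslo    21
group by city, sum of wind:
city
Cairo    212
Lagos     89
Oslo     161
Name: wind, dtype: int64

161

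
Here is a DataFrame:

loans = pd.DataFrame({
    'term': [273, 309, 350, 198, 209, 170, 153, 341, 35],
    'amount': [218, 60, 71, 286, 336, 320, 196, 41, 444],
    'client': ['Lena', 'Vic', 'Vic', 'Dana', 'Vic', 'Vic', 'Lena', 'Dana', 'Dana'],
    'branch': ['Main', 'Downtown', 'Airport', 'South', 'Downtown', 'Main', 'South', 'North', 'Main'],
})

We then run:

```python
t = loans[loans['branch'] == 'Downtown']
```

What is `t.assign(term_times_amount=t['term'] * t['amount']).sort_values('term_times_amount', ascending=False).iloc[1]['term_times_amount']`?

filter rows where branch == 'Downtown':
   term  amount client    branch
1   309      60    Vic  Downtown
4   209     336    Vic  Downtown
add column term_times_amount = t['term'] * t['amount']:
   term  amount client    branch  term_times_amount
1   309      60    Vic  Downtown              18540
4   209     336    Vic  Downtown              70224
sort by term_times_amount descending:
   term  amount client    branch  term_times_amount
4   209     336    Vic  Downtown              70224
1   309      60    Vic  Downtown              18540
Then the value at position 1, column 'term_times_amount': 18540

18540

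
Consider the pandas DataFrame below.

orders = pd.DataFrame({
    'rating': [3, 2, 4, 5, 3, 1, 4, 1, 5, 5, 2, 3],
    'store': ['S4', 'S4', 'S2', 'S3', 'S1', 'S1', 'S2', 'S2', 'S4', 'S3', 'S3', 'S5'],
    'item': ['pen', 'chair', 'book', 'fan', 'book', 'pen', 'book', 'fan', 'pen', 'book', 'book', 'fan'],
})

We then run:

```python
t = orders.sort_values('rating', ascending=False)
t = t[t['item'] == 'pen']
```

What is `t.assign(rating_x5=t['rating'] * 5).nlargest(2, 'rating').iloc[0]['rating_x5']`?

25

sort by rating descending:
    rating store   item
3        5    S3    fan
8        5    S4    pen
9        5    S3   book
2        4    S2   book
6        4    S2   book
0        3    S4    pen
4        3    S1   book
11       3    S5    fan
1        2    S4  chair
10       2    S3   book
5        1    S1    pen
7        1    S2    fan
filter rows where item == 'pen':
   rating store item
8       5    S4  pen
0       3    S4  pen
5       1    S1  pen
add column rating_x5 = t['rating'] * 5:
   rating store item  rating_x5
8       5    S4  pen         25
0       3    S4  pen         15
5       1    S1  pen          5
take 2 rows with largest rating:
   rating store item  rating_x5
8       5    S4  pen         25
0       3    S4  pen         15
Then the value at position 0, column 'rating_x5': 25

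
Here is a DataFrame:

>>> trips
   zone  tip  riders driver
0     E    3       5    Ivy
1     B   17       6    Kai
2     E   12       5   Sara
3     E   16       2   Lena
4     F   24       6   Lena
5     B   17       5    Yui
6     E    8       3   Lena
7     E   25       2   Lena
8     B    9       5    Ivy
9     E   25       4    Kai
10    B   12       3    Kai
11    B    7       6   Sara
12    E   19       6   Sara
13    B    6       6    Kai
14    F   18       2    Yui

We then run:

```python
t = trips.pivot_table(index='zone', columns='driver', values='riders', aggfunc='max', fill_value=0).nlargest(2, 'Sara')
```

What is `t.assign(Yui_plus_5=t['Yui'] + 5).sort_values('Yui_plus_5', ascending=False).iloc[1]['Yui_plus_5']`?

pivot: rows=zone, cols=driver, max(riders):
driver  Ivy  Kai  Lena  Sara  Yui
zone                             
B         5    6     0     6    5
E         5    4     3     6    0
F         0    0     6     0    2
take 2 rows with largest Sara:
driver  Ivy  Kai  Lena  Sara  Yui
zone                             
B         5    6     0     6    5
E         5    4     3     6    0
add column Yui_plus_5 = t['Yui'] + 5:
driver  Ivy  Kai  Lena  Sara  Yui  Yui_plus_5
zone                                         
B         5    6     0     6    5          10
E         5    4     3     6    0           5
sort by Yui_plus_5 descending:
driver  Ivy  Kai  Lena  Sara  Yui  Yui_plus_5
zone                                         
B         5    6     0     6    5          10
E         5    4     3     6    0           5

5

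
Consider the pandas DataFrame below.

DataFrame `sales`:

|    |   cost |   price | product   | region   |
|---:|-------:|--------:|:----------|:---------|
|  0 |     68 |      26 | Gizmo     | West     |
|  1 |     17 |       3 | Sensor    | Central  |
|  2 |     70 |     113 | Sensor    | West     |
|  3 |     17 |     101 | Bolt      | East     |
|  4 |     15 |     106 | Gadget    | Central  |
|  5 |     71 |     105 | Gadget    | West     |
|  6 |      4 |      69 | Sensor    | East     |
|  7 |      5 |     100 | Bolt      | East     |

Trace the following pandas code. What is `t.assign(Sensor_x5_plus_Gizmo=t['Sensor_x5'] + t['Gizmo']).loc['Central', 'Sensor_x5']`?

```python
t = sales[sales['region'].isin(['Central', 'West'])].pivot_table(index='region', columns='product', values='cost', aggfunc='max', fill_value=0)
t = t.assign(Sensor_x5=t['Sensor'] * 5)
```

85

filter rows where region in ['Central', 'West']:
   cost  price product   region
0    68     26   Gizmo     West
1    17      3  Sensor  Central
2    70    113  Sensor     West
4    15    106  Gadget  Central
5    71    105  Gadget     West
pivot: rows=region, cols=product, max(cost):
product  Gadget  Gizmo  Sensor
region                        
Central      15      0      17
West         71     68      70
add column Sensor_x5 = t['Sensor'] * 5:
product  Gadget  Gizmo  Sensor  Sensor_x5
region                                   
Central      15      0      17         85
West         71     68      70        350
add column Sensor_x5_plus_Gizmo = t['Sensor_x5'] + t['Gizmo']:
product  Gadget  Gizmo  Sensor  Sensor_x5  Sensor_x5_plus_Gizmo
region                                                         
Central      15      0      17         85                    85
West         71     68      70        350                   418
Reading off the value at row 'Central', column 'Sensor_x5', we get 85.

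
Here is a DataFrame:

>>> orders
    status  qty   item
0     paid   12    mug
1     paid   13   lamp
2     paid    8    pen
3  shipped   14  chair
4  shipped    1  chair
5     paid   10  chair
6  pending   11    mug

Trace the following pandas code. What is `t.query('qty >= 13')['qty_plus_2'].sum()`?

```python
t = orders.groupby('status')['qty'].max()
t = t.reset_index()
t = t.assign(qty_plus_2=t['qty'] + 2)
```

group by status, max of qty:
status
paid       13
pending    11
shipped    14
Name: qty, dtype: int64
reset_index():
    status  qty
0     paid   13
1  pending   11
2  shipped   14
add column qty_plus_2 = t['qty'] + 2:
    status  qty  qty_plus_2
0     paid   13          15
1  pending   11          13
2  shipped   14          16
filter rows where qty >= 13:
    status  qty  qty_plus_2
0     paid   13          15
2  shipped   14          16
Then the sum of column 'qty_plus_2': 31

31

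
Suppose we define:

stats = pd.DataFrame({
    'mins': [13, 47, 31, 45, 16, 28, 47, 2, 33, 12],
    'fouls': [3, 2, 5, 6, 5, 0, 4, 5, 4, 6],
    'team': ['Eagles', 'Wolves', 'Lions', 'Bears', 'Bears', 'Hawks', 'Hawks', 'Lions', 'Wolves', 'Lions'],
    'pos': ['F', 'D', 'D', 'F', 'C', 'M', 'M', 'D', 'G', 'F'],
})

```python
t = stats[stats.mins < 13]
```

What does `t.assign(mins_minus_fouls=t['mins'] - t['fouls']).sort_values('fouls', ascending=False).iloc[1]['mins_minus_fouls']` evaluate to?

-3

filter rows where mins < 13:
   mins  fouls   team pos
7     2      5  Lions   D
9    12      6  Lions   F
add column mins_minus_fouls = t['mins'] - t['fouls']:
   mins  fouls   team pos  mins_minus_fouls
7     2      5  Lions   D                -3
9    12      6  Lions   F                 6
sort by fouls descending:
   mins  fouls   team pos  mins_minus_fouls
9    12      6  Lions   F                 6
7     2      5  Lions   D                -3
Finally, value at position 1, column 'mins_minus_fouls' = -3.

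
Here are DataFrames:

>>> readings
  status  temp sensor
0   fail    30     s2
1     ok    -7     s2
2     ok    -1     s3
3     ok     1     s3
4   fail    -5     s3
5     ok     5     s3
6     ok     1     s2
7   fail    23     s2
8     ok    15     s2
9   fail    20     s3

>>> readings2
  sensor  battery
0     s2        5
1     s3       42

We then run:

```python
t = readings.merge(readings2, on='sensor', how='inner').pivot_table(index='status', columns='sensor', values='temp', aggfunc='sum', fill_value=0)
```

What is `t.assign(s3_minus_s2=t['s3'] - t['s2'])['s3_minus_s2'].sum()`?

-42

merge on 'sensor' (how='inner') → 10 rows:
  status  temp sensor  battery
0   fail    30     s2        5
1     ok    -7     s2        5
2     ok    -1     s3       42
3     ok     1     s3       42
4   fail    -5     s3       42
5     ok     5     s3       42
6     ok     1     s2        5
7   fail    23     s2        5
8     ok    15     s2        5
9   fail    20     s3       42
pivot: rows=status, cols=sensor, sum(temp):
sensor  s2  s3
status        
fail    53  15
ok       9   5
add column s3_minus_s2 = t['s3'] - t['s2']:
sensor  s2  s3  s3_minus_s2
status                     
fail    53  15          -38
ok       9   5           -4
Taking the sum of column 's3_minus_s2' gives -42.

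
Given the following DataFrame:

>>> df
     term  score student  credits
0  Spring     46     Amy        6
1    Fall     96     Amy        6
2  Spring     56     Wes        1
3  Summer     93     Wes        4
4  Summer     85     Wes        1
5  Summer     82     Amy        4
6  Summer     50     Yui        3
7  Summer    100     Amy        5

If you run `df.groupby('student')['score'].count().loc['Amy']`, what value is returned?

4

group by student, count of score:
student
Amy    4
Wes    3
Yui    1
Name: score, dtype: int64
So loc['Amy'] = 4.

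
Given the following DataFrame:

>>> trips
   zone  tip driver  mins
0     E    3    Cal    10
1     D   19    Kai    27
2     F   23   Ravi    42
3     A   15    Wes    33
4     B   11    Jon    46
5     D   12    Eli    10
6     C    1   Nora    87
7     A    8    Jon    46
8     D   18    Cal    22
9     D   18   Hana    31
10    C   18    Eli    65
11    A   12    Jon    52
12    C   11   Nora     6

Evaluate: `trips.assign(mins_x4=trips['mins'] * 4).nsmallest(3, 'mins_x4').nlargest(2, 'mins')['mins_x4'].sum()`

add column mins_x4 = trips['mins'] * 4:
   zone  tip driver  mins  mins_x4
0     E    3    Cal    10       40
1     D   19    Kai    27      108
2     F   23   Ravi    42      168
3     A   15    Wes    33      132
4     B   11    Jon    46      184
5     D   12    Eli    10       40
6     C    1   Nora    87      348
7     A    8    Jon    46      184
8     D   18    Cal    22       88
9     D   18   Hana    31      124
10    C   18    Eli    65      260
11    A   12    Jon    52      208
12    C   11   Nora     6       24
take 3 rows with smallest mins_x4:
   zone  tip driver  mins  mins_x4
12    C   11   Nora     6       24
0     E    3    Cal    10       40
5     D   12    Eli    10       40
take 2 rows with largest mins:
  zone  tip driver  mins  mins_x4
0    E    3    Cal    10       40
5    D   12    Eli    10       40

80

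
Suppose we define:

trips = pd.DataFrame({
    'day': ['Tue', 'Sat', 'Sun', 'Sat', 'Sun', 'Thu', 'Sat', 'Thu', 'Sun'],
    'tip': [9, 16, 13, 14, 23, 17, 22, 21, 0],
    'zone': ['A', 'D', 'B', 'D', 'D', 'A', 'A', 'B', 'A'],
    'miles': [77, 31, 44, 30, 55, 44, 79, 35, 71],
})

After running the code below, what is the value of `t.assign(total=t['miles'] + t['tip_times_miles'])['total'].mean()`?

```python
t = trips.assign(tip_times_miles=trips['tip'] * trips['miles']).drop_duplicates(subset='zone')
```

637.666666667

add column tip_times_miles = trips['tip'] * trips['miles']:
   day  tip zone  miles  tip_times_miles
0  Tue    9    A     77              693
1  Sat   16    D     31              496
2  Sun   13    B     44              572
3  Sat   14    D     30              420
4  Sun   23    D     55             1265
5  Thu   17    A     44              748
6  Sat   22    A     79             1738
7  Thu   21    B     35              735
8  Sun    0    A     71                0
drop duplicate zone (keep=first):
   day  tip zone  miles  tip_times_miles
0  Tue    9    A     77              693
1  Sat   16    D     31              496
2  Sun   13    B     44              572
add column total = t['miles'] + t['tip_times_miles']:
   day  tip zone  miles  tip_times_miles  total
0  Tue    9    A     77              693    770
1  Sat   16    D     31              496    527
2  Sun   13    B     44              572    616
mean of column 'total' → 637.666666667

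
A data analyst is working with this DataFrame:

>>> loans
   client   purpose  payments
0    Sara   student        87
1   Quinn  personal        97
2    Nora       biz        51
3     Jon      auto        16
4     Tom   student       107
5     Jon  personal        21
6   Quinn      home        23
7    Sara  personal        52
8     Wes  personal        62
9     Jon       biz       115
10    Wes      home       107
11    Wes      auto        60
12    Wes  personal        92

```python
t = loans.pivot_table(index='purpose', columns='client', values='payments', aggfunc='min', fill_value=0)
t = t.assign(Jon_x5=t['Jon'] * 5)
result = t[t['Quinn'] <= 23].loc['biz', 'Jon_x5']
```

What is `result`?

pivot: rows=purpose, cols=client, min(payments):
client    Jon  Nora  Quinn  Sara  Tom  Wes
purpose                                   
auto       16     0      0     0    0   60
biz       115    51      0     0    0    0
home        0     0     23     0    0  107
personal   21     0     97    52    0   62
student     0     0      0    87  107    0
add column Jon_x5 = t['Jon'] * 5:
client    Jon  Nora  Quinn  Sara  Tom  Wes  Jon_x5
purpose                                           
auto       16     0      0     0    0   60      80
biz       115    51      0     0    0    0     575
home        0     0     23     0    0  107       0
personal   21     0     97    52    0   62     105
student     0     0      0    87  107    0       0
filter rows where Quinn <= 23:
client   Jon  Nora  Quinn  Sara  Tom  Wes  Jon_x5
purpose                                          
auto      16     0      0     0    0   60      80
biz      115    51      0     0    0    0     575
home       0     0     23     0    0  107       0
student    0     0      0    87  107    0       0
So loc['biz', 'Jon_x5'] = 575.

575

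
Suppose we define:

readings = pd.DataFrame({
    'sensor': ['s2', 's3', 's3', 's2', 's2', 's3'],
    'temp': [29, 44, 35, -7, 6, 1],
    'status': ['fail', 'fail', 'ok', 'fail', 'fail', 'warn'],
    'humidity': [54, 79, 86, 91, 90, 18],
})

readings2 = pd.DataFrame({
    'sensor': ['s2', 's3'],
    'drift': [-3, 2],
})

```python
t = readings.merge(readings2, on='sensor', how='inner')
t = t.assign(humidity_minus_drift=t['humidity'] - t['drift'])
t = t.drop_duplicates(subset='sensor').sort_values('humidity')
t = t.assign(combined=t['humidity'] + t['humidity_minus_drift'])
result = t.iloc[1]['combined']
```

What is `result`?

156

merge on 'sensor' (how='inner') → 6 rows:
  sensor  temp status  humidity  drift
0     s2    29   fail        54     -3
1     s3    44   fail        79      2
2     s3    35     ok        86      2
3     s2    -7   fail        91     -3
4     s2     6   fail        90     -3
5     s3     1   warn        18      2
add column humidity_minus_drift = t['humidity'] - t['drift']:
  sensor  temp status  humidity  drift  humidity_minus_drift
0     s2    29   fail        54     -3                    57
1     s3    44   fail        79      2                    77
2     s3    35     ok        86      2                    84
3     s2    -7   fail        91     -3                    94
4     s2     6   fail        90     -3                    93
5     s3     1   warn        18      2                    16
drop duplicate sensor (keep=first):
  sensor  temp status  humidity  drift  humidity_minus_drift
0     s2    29   fail        54     -3                    57
1     s3    44   fail        79      2                    77
sort by humidity:
  sensor  temp status  humidity  drift  humidity_minus_drift
0     s2    29   fail        54     -3                    57
1     s3    44   fail        79      2                    77
add column combined = t['humidity'] + t['humidity_minus_drift']:
  sensor  temp status  humidity  drift  humidity_minus_drift  combined
0     s2    29   fail        54     -3                    57       111
1     s3    44   fail        79      2                    77       156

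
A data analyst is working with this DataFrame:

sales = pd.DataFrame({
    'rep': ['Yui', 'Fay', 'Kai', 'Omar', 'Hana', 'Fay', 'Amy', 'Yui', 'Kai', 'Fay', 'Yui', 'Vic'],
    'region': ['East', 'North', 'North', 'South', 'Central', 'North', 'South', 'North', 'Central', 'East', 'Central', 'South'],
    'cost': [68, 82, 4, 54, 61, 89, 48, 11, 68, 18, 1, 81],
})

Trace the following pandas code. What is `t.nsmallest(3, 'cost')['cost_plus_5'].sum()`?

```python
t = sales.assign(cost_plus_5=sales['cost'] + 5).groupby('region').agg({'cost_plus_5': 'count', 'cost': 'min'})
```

add column cost_plus_5 = sales['cost'] + 5:
     rep   region  cost  cost_plus_5
0    Yui     East    68           73
1    Fay    North    82           87
2    Kai    North     4            9
3   Omar    South    54           59
4   Hana  Central    61           66
5    Fay    North    89           94
6    Amy    South    48           53
7    Yui    North    11           16
8    Kai  Central    68           73
9    Fay     East    18           23
10   Yui  Central     1            6
11   Vic    South    81           86
group by region: count(cost_plus_5), min(cost):
         cost_plus_5  cost
region                    
Central            3     1
East               2    18
North              4     4
South              3    48
take 3 rows with smallest cost:
         cost_plus_5  cost
region                    
Central            3     1
North              4     4
East               2    18
Reading off the sum of column 'cost_plus_5', we get 9.

9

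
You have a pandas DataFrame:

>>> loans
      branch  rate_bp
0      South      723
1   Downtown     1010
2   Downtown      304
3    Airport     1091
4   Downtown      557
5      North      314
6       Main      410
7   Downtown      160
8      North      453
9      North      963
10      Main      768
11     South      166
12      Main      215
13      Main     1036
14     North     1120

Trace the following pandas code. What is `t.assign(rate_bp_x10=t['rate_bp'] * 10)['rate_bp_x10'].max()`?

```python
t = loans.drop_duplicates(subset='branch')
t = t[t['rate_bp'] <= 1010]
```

drop duplicate branch (keep=first):
     branch  rate_bp
0     South      723
1  Downtown     1010
3   Airport     1091
5     North      314
6      Main      410
filter rows where rate_bp <= 1010:
     branch  rate_bp
0     South      723
1  Downtown     1010
5     North      314
6      Main      410
add column rate_bp_x10 = t['rate_bp'] * 10:
     branch  rate_bp  rate_bp_x10
0     South      723         7230
1  Downtown     1010        10100
5     North      314         3140
6      Main      410         4100
Finally, max of column 'rate_bp_x10' = 10100.

10100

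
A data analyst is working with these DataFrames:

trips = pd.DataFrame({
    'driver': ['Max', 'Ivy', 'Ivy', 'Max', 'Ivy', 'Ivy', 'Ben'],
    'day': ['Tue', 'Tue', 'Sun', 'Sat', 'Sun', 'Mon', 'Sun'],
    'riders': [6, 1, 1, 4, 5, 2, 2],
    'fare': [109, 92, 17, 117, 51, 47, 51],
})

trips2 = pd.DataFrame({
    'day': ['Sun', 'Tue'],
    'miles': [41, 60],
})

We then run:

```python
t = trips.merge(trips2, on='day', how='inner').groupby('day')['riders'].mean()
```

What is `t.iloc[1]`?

3.5

merge on 'day' (how='inner') → 5 rows:
  driver  day  riders  fare  miles
0    Max  Tue       6   109     60
1    Ivy  Tue       1    92     60
2    Ivy  Sun       1    17     41
3    Ivy  Sun       5    51     41
4    Ben  Sun       2    51     41
group by day, mean of riders:
day
Sun    2.666667
Tue    3.500000
Name: riders, dtype: float64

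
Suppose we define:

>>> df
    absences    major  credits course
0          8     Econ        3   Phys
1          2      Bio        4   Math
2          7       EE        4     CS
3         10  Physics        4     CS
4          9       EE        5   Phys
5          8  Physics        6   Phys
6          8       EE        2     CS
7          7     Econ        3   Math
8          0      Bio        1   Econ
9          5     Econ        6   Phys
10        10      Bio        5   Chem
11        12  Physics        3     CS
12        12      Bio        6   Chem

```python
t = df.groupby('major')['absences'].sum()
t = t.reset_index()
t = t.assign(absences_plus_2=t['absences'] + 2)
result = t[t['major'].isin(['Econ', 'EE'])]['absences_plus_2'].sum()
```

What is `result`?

group by major, sum of absences:
major
Bio        24
EE         24
Econ       20
Physics    30
Name: absences, dtype: int64
reset_index():
     major  absences
0      Bio        24
1       EE        24
2     Econ        20
3  Physics        30
add column absences_plus_2 = t['absences'] + 2:
     major  absences  absences_plus_2
0      Bio        24               26
1       EE        24               26
2     Econ        20               22
3  Physics        30               32
filter rows where major in ['Econ', 'EE']:
  major  absences  absences_plus_2
1    EE        24               26
2  Econ        20               22
Reading off the sum of column 'absences_plus_2', we get 48.

48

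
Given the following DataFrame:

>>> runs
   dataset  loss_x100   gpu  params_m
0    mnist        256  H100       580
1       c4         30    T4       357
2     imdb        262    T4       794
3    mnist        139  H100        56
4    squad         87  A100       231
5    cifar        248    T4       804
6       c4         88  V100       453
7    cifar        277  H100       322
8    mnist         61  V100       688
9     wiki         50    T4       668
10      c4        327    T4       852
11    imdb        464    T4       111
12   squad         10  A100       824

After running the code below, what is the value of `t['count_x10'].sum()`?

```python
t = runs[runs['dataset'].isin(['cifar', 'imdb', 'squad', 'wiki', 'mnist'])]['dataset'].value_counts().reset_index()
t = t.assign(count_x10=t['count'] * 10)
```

100

filter rows where dataset in ['cifar', 'imdb', 'squad', 'wiki', 'mnist']:
   dataset  loss_x100   gpu  params_m
0    mnist        256  H100       580
2     imdb        262    T4       794
3    mnist        139  H100        56
4    squad         87  A100       231
5    cifar        248    T4       804
7    cifar        277  H100       322
8    mnist         61  V100       688
9     wiki         50    T4       668
11    imdb        464    T4       111
12   squad         10  A100       824
value_counts of dataset:
dataset
mnist    3
imdb     2
squad    2
cifar    2
wiki     1
Name: count, dtype: int64
reset_index():
  dataset  count
0   mnist      3
1    imdb      2
2   squad      2
3   cifar      2
4    wiki      1
add column count_x10 = t['count'] * 10:
  dataset  count  count_x10
0   mnist      3         30
1    imdb      2         20
2   squad      2         20
3   cifar      2         20
4    wiki      1         10
So sum() = 100.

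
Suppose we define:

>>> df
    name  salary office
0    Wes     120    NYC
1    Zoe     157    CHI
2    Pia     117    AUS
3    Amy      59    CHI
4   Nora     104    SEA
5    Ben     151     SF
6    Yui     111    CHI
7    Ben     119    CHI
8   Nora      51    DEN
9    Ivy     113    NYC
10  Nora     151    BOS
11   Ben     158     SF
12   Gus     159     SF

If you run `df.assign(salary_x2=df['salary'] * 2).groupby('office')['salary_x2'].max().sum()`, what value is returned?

1718

add column salary_x2 = df['salary'] * 2:
    name  salary office  salary_x2
0    Wes     120    NYC        240
1    Zoe     157    CHI        314
2    Pia     117    AUS        234
3    Amy      59    CHI        118
4   Nora     104    SEA        208
5    Ben     151     SF        302
6    Yui     111    CHI        222
7    Ben     119    CHI        238
8   Nora      51    DEN        102
9    Ivy     113    NYC        226
10  Nora     151    BOS        302
11   Ben     158     SF        316
12   Gus     159     SF        318
group by office, max of salary_x2:
office
AUS    234
BOS    302
CHI    314
DEN    102
NYC    240
SEA    208
SF     318
Name: salary_x2, dtype: int64
Reading off the sum of the resulting series, we get 1718.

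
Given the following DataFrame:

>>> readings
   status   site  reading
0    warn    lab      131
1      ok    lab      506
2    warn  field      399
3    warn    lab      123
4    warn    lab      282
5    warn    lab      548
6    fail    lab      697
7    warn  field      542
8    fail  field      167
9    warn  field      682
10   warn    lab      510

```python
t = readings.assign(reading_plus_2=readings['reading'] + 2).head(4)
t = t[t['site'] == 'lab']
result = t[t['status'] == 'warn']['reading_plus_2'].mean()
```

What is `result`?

129.0

add column reading_plus_2 = readings['reading'] + 2:
   status   site  reading  reading_plus_2
0    warn    lab      131             133
1      ok    lab      506             508
2    warn  field      399             401
3    warn    lab      123             125
4    warn    lab      282             284
5    warn    lab      548             550
6    fail    lab      697             699
7    warn  field      542             544
8    fail  field      167             169
9    warn  field      682             684
10   warn    lab      510             512
take first 4 rows:
  status   site  reading  reading_plus_2
0   warn    lab      131             133
1     ok    lab      506             508
2   warn  field      399             401
3   warn    lab      123             125
filter rows where site == 'lab':
  status site  reading  reading_plus_2
0   warn  lab      131             133
1     ok  lab      506             508
3   warn  lab      123             125
filter rows where status == 'warn':
  status site  reading  reading_plus_2
0   warn  lab      131             133
3   warn  lab      123             125
The mean of column 'reading_plus_2' is 129.0.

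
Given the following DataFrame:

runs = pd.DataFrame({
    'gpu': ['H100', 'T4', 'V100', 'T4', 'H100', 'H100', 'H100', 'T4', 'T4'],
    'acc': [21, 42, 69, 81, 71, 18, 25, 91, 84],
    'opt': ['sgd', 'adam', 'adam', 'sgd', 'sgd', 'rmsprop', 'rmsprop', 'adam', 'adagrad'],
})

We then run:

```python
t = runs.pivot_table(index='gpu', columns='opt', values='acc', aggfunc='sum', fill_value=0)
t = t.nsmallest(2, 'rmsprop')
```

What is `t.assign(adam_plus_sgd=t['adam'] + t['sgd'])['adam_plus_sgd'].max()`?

214

pivot: rows=gpu, cols=opt, sum(acc):
opt   adagrad  adam  rmsprop  sgd
gpu                              
H100        0     0       43   92
T4         84   133        0   81
V100        0    69        0    0
take 2 rows with smallest rmsprop:
opt   adagrad  adam  rmsprop  sgd
gpu                              
T4         84   133        0   81
V100        0    69        0    0
add column adam_plus_sgd = t['adam'] + t['sgd']:
opt   adagrad  adam  rmsprop  sgd  adam_plus_sgd
gpu                                             
T4         84   133        0   81            214
V100        0    69        0    0             69
Finally, max of column 'adam_plus_sgd' = 214.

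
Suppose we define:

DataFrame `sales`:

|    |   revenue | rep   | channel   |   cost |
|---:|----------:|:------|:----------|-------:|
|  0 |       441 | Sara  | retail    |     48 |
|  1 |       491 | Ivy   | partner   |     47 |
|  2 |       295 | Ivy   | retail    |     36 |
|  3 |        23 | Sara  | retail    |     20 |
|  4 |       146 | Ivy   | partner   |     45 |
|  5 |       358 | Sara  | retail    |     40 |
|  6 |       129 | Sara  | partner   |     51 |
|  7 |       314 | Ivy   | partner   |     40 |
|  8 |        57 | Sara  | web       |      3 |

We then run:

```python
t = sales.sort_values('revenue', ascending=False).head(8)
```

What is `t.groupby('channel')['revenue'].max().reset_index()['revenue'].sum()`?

989

sort by revenue descending:
   revenue   rep  channel  cost
1      491   Ivy  partner    47
0      441  Sara   retail    48
5      358  Sara   retail    40
7      314   Ivy  partner    40
2      295   Ivy   retail    36
4      146   Ivy  partner    45
6      129  Sara  partner    51
8       57  Sara      web     3
3       23  Sara   retail    20
take first 8 rows:
   revenue   rep  channel  cost
1      491   Ivy  partner    47
0      441  Sara   retail    48
5      358  Sara   retail    40
7      314   Ivy  partner    40
2      295   Ivy   retail    36
4      146   Ivy  partner    45
6      129  Sara  partner    51
8       57  Sara      web     3
group by channel, max of revenue:
channel
partner    491
retail     441
web         57
Name: revenue, dtype: int64
reset_index():
   channel  revenue
0  partner      491
1   retail      441
2      web       57
Reading off the sum of column 'revenue', we get 989.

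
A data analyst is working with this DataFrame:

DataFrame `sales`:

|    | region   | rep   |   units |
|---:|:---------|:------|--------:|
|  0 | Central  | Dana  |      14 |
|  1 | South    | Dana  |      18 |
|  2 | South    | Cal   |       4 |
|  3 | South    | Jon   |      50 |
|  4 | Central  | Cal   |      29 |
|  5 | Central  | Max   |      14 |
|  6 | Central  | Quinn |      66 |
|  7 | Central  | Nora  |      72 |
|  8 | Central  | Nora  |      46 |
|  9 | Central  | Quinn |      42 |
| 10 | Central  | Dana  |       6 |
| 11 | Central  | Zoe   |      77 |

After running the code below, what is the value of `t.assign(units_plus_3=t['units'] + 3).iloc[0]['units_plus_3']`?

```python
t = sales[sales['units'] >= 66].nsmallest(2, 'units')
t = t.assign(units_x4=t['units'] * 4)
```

69

filter rows where units >= 66:
     region    rep  units
6   Central  Quinn     66
7   Central   Nora     72
11  Central    Zoe     77
take 2 rows with smallest units:
    region    rep  units
6  Central  Quinn     66
7  Central   Nora     72
add column units_x4 = t['units'] * 4:
    region    rep  units  units_x4
6  Central  Quinn     66       264
7  Central   Nora     72       288
add column units_plus_3 = t['units'] + 3:
    region    rep  units  units_x4  units_plus_3
6  Central  Quinn     66       264            69
7  Central   Nora     72       288            75
Then the value at position 0, column 'units_plus_3': 69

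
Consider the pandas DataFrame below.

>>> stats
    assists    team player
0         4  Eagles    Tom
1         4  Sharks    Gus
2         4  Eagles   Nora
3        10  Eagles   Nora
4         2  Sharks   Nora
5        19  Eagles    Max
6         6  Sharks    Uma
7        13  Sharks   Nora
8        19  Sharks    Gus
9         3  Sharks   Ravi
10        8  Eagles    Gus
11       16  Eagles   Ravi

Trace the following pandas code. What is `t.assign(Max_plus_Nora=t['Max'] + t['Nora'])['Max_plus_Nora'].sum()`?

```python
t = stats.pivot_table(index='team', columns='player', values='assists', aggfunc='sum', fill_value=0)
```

pivot: rows=team, cols=player, sum(assists):
player  Gus  Max  Nora  Ravi  Tom  Uma
team                                  
Eagles    8   19    14    16    4    0
Sharks   23    0    15     3    0    6
add column Max_plus_Nora = t['Max'] + t['Nora']:
player  Gus  Max  Nora  Ravi  Tom  Uma  Max_plus_Nora
team                                                 
Eagles    8   19    14    16    4    0             33
Sharks   23    0    15     3    0    6             15
Then the sum of column 'Max_plus_Nora': 48

48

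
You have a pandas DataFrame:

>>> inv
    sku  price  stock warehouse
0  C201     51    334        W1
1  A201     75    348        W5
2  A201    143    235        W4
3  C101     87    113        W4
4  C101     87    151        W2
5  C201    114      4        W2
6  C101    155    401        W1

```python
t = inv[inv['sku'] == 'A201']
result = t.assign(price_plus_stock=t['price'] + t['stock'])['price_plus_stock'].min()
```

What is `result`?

378

filter rows where sku == 'A201':
    sku  price  stock warehouse
1  A201     75    348        W5
2  A201    143    235        W4
add column price_plus_stock = t['price'] + t['stock']:
    sku  price  stock warehouse  price_plus_stock
1  A201     75    348        W5               423
2  A201    143    235        W4               378
So min() = 378.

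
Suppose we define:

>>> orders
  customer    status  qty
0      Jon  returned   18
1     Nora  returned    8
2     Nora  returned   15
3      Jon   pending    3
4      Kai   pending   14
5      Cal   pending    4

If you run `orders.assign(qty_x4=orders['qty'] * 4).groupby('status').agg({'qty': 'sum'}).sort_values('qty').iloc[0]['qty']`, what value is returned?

21

add column qty_x4 = orders['qty'] * 4:
  customer    status  qty  qty_x4
0      Jon  returned   18      72
1     Nora  returned    8      32
2     Nora  returned   15      60
3      Jon   pending    3      12
4      Kai   pending   14      56
5      Cal   pending    4      16
group by status, sum of qty:
          qty
status       
pending    21
returned   41
sort by qty:
          qty
status       
pending    21
returned   41
Taking the value at position 0, column 'qty' gives 21.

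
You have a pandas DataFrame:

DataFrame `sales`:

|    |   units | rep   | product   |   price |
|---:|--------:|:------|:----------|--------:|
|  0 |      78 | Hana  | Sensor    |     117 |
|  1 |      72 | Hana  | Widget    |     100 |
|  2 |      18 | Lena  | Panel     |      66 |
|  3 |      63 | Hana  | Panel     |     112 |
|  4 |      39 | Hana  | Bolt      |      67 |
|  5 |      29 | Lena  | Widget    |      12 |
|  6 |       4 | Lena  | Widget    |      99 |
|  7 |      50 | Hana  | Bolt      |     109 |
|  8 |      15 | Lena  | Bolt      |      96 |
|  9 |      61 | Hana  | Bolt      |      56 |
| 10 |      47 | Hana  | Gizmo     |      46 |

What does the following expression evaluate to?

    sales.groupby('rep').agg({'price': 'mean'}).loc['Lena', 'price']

68.25

group by rep, mean of price:
          price
rep            
Hana  86.714286
Lena  68.250000
Reading off the value at row 'Lena', column 'price', we get 68.25.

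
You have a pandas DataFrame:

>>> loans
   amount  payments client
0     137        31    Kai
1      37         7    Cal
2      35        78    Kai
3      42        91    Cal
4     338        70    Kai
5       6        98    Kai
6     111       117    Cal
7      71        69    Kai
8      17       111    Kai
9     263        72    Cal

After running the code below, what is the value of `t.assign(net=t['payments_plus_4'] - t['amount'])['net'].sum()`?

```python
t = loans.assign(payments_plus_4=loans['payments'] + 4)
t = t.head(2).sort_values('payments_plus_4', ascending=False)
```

-128

add column payments_plus_4 = loans['payments'] + 4:
   amount  payments client  payments_plus_4
0     137        31    Kai               35
1      37         7    Cal               11
2      35        78    Kai               82
3      42        91    Cal               95
4     338        70    Kai               74
5       6        98    Kai              102
6     111       117    Cal              121
7      71        69    Kai               73
8      17       111    Kai              115
9     263        72    Cal               76
take first 2 rows:
   amount  payments client  payments_plus_4
0     137        31    Kai               35
1      37         7    Cal               11
sort by payments_plus_4 descending:
   amount  payments client  payments_plus_4
0     137        31    Kai               35
1      37         7    Cal               11
add column net = t['payments_plus_4'] - t['amount']:
   amount  payments client  payments_plus_4  net
0     137        31    Kai               35 -102
1      37         7    Cal               11  -26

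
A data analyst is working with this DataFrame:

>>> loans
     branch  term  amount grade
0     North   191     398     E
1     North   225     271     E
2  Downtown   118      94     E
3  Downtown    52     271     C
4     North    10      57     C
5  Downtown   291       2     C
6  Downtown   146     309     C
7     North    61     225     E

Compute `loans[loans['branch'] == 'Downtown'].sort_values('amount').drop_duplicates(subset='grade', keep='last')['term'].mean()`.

filter rows where branch == 'Downtown':
     branch  term  amount grade
2  Downtown   118      94     E
3  Downtown    52     271     C
5  Downtown   291       2     C
6  Downtown   146     309     C
sort by amount:
     branch  term  amount grade
5  Downtown   291       2     C
2  Downtown   118      94     E
3  Downtown    52     271     C
6  Downtown   146     309     C
drop duplicate grade (keep=last):
     branch  term  amount grade
2  Downtown   118      94     E
6  Downtown   146     309     C

132.0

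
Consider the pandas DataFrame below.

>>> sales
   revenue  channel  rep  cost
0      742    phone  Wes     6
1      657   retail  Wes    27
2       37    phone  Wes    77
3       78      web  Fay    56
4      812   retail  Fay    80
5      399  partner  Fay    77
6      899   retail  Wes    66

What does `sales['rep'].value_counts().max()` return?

4

value_counts of rep:
rep
Wes    4
Fay    3
Name: count, dtype: int64
max of the resulting series → 4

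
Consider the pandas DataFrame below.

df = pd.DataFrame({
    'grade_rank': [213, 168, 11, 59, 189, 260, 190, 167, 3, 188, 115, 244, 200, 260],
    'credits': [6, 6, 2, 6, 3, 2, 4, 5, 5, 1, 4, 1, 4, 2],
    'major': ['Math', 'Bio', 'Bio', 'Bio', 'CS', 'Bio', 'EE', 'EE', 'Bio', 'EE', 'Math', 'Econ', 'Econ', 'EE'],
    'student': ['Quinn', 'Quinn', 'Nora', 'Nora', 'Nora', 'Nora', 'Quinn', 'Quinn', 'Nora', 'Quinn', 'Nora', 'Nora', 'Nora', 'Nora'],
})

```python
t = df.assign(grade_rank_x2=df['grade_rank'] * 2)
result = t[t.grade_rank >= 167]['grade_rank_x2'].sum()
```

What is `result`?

add column grade_rank_x2 = df['grade_rank'] * 2:
    grade_rank  credits major student  grade_rank_x2
0          213        6  Math   Quinn            426
1          168        6   Bio   Quinn            336
2           11        2   Bio    Nora             22
3           59        6   Bio    Nora            118
4          189        3    CS    Nora            378
5          260        2   Bio    Nora            520
6          190        4    EE   Quinn            380
7          167        5    EE   Quinn            334
8            3        5   Bio    Nora              6
9          188        1    EE   Quinn            376
10         115        4  Math    Nora            230
11         244        1  Econ    Nora            488
12         200        4  Econ    Nora            400
13         260        2    EE    Nora            520
filter rows where grade_rank >= 167:
    grade_rank  credits major student  grade_rank_x2
0          213        6  Math   Quinn            426
1          168        6   Bio   Quinn            336
4          189        3    CS    Nora            378
5          260        2   Bio    Nora            520
6          190        4    EE   Quinn            380
7          167        5    EE   Quinn            334
9          188        1    EE   Quinn            376
11         244        1  Econ    Nora            488
12         200        4  Econ    Nora            400
13         260        2    EE    Nora            520

4158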